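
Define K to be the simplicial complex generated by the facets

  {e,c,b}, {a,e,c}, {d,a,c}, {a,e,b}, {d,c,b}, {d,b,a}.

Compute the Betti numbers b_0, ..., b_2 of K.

b_0 = 1, b_1 = 0, b_2 = 1.

Fix the vertex order a < b < c < d < e and write every simplex with vertices in increasing order. Then dim K = 2 and the simplices of K are:

  0-simplices (5): a, b, c, d, e
  1-simplices (9): ab, ac, ad, ae, bc, bd, be, cd, ce
  2-simplices (6): abd, abe, acd, ace, bcd, bce

Hence C_0 ≅ Z^5, C_1 ≅ Z^9, C_2 ≅ Z^6.

∂_1: C_1 → C_0 sends each edge [p,q] (with p < q) to q − p. For instance
  ∂ae = e − a.
As a 5×9 matrix over Z this has rank 4, with invariant factors (1,1,1,1).

∂_2: C_2 → C_1 acts by ∂[p,q,r] = [q,r] − [p,r] + [p,q]. For instance
  ∂ace = ce − ae + ac,
  ∂abe = be − ae + ab.
As a 9×6 matrix over Z this has rank 5, with invariant factors (1,1,1,1,1).

Computing H_k = (kernel of ∂_k) / (image of ∂_{k+1}):

  H_0: rank C_0 − rank ∂_1 = 5 − 4 = 1, and the invariant factors of ∂_1 are all 1, so H_0 = Z.
  H_1: rank ker ∂_1 − rank ∂_2 = (9 − 4) − 5 = 0, and the invariant factors of ∂_2 are all 1, so H_1 = 0.
  H_2: rank ker ∂_2 − rank ∂_3 = (6 − 5) − 0 = 1, and there is no ∂_3, so H_2 = Z.

Hence the Betti numbers are b_0 = 1, b_1 = 0, b_2 = 1.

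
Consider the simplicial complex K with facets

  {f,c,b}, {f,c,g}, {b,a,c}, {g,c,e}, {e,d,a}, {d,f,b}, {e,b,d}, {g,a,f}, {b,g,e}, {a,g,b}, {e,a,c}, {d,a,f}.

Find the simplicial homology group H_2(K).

H_2 = 0.

K has 7 vertices, 18 edges, 12 triangles.
rank ∂_2 = 12, rank ∂_3 = 0 ⇒ b_2 = 12 − 12 − 0 = 0. So H_2 ≅ 0.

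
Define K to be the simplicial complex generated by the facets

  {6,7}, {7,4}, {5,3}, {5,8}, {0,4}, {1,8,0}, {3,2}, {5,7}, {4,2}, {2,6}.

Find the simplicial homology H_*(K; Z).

H_0 = Z,  H_1 = Z^3,  H_2 = 0.

Fix the vertex order 0 < 1 < 2 < 3 < 4 < 5 < 6 < 7 < 8 and write every simplex with vertices in increasing order. Then dim K = 2 and the simplices of K are:

  0-simplices (9): [0], [1], [2], [3], [4], [5], [6], [7], [8]
  1-simplices (12): [0,1], [0,4], [0,8], [1,8], [2,3], [2,4], [2,6], [3,5], [4,7], [5,7], [5,8], [6,7]
  2-simplices (1): [0,1,8]

so the chain groups are C_0 ≅ Z^9, C_1 ≅ Z^12, C_2 ≅ Z^1.

Boundary ∂_1: C_1 → C_0 maps an edge to its endpoints' difference, ∂[p,q] = q − p. For instance
  ∂[3,5] = [5] − [3].
As a 9×12 matrix over Z this has rank 8, with invariant factors (1,1,1,1,1,1,1,1).

The boundary map ∂_2: C_2 → C_1 maps a triangle to the signed sum of its edges. For instance
  ∂[0,1,8] = [1,8] − [0,8] + [0,1].
The 12×1 boundary matrix has rank 1 and Smith normal form diag(1).

Now H_k = ker ∂_k / im ∂_{k+1}, so:

  H_0: rank C_0 − rank ∂_1 = 9 − 8 = 1, and the invariant factors of ∂_1 are all 1, so H_0 ≅ Z.
  H_1: rank ker ∂_1 − rank ∂_2 = (12 − 8) − 1 = 3, and the invariant factors of ∂_2 are all 1, so H_1 ≅ Z^3.
  H_2: rank ker ∂_2 − rank ∂_3 = (1 − 1) − 0 = 0, and there is no ∂_3, so H_2 ≅ 0.

As a check, the Euler characteristic is 9 − 12 + 1 = -2, which agrees with 1 − 3 + 0 = -2.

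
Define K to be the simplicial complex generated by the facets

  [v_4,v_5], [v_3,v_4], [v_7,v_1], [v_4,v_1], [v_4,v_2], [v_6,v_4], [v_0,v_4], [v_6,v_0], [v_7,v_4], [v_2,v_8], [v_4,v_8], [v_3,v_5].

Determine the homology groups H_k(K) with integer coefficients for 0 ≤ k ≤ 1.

H_0 ≅ Z,  H_1 ≅ Z^4.

Fix the vertex order v_0 < v_1 < v_2 < v_3 < v_4 < v_5 < v_6 < v_7 < v_8 and write every simplex with vertices in increasing order. Then dim K = 1 and the simplices of K are:

  0-simplices (9): [v_0], [v_1], [v_2], [v_3], [v_4], [v_5], [v_6], [v_7], [v_8]
  1-simplices (12): [v_0,v_4], [v_0,v_6], [v_1,v_4], [v_1,v_7], [v_2,v_4], [v_2,v_8], [v_3,v_4], [v_3,v_5], [v_4,v_5], [v_4,v_6], [v_4,v_7], [v_4,v_8]

Hence C_0 ≅ Z^9, C_1 ≅ Z^12.

The boundary map ∂_1: C_1 → C_0 maps an edge to its endpoints' difference, ∂[p,q] = q − p. For instance
  ∂[v_4,v_5] = [v_5] − [v_4].
The resulting 9×12 matrix has rank 8, and its Smith normal form has invariant factors (1,1,1,1,1,1,1,1).

From H_k ≅ ker(∂_k) / im(∂_{k+1}) we obtain:

  H_0: rank C_0 − rank ∂_1 = 9 − 8 = 1, and the invariant factors of ∂_1 are all 1, so H_0 = Z.
  H_1: rank ker ∂_1 − rank ∂_2 = (12 − 8) − 0 = 4, and there is no ∂_2, so H_1 = Z^4.

As a check, the Euler characteristic is 9 − 12 = -3, which agrees with 1 − 4 = -3.
(K is a triangulation of a wedge of 4 circles.)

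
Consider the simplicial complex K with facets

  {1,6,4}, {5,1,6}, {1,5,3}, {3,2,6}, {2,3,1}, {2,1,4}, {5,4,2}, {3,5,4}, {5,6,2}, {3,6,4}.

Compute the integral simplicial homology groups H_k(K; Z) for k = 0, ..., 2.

K has 6 vertices, 15 edges, 10 triangles.
rank ∂_0 = 0, rank ∂_1 = 5 ⇒ b_0 = 6 − 0 − 5 = 1; all invariant factors of ∂_1 are 1 so no torsion. So H_0 ≅ Z.
rank ∂_1 = 5, rank ∂_2 = 10 ⇒ b_1 = 15 − 5 − 10 = 0; ∂_2 has invariant factor(s) [2] giving torsion. So H_1 ≅ Z/2Z.
rank ∂_2 = 10, rank ∂_3 = 0 ⇒ b_2 = 10 − 10 − 0 = 0. So H_2 ≅ 0.

H_0 = Z,  H_1 = Z/2Z,  H_2 = 0.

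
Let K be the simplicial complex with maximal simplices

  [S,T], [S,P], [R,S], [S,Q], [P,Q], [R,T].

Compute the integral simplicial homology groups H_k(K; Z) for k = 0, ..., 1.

H_0 ≅ Z,  H_1 ≅ Z^2.

Order the vertices as P < Q < R < S < T. Listing each simplex with vertices in this order, K has dimension 1 with simplices:

  0-simplices (5): P, Q, R, S, T
  1-simplices (6): PQ, PS, QS, RS, RT, ST

giving chain groups C_0 ≅ Z^5, C_1 ≅ Z^6.

Boundary ∂_1: C_1 → C_0 maps an edge to its endpoints' difference, ∂[p,q] = q − p.
As a 5×6 matrix over Z this has rank 4, with invariant factors (1,1,1,1).

Reading off H_k = ker ∂_k / im ∂_{k+1}:

  H_0: rank C_0 − rank ∂_1 = 5 − 4 = 1, and the invariant factors of ∂_1 are all 1, so H_0 = Z.
  H_1: rank ker ∂_1 − rank ∂_2 = (6 − 4) − 0 = 2, and there is no ∂_2, so H_1 = Z^2.

(K is a triangulation of a wedge of 2 circles.)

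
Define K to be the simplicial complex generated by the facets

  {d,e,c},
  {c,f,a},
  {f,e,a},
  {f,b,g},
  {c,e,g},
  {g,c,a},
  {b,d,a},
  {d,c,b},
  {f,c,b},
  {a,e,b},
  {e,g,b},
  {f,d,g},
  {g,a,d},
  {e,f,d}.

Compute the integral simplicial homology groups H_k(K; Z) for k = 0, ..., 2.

H_0 ≅ Z,  H_1 ≅ Z^2,  H_2 ≅ Z.

We work with the vertex ordering a < b < c < d < e < f < g. The simplices of K, each written with vertices in increasing order, are:

  0-simplices (7): a, b, c, d, e, f, g
  1-simplices (21): ab, ac, ad, ae, af, ag, bc, bd, be, bf, bg, cd, ce, cf, cg, de, df, dg, ef, eg, fg
  2-simplices (14): abd, abe, acf, acg, adg, aef, bcd, bcf, beg, bfg, cde, ceg, def, dfg

Hence C_0 ≅ Z^7, C_1 ≅ Z^21, C_2 ≅ Z^14.

∂_1: C_1 → C_0 maps an edge to its endpoints' difference, ∂[p,q] = q − p.
The resulting 7×21 matrix has rank 6, and its Smith normal form has invariant factors (1,1,1,1,1,1).

Boundary ∂_2: C_2 → C_1 acts by ∂[p,q,r] = [q,r] − [p,r] + [p,q]. For instance
  ∂dfg = fg − dg + df,
  ∂beg = eg − bg + be.
As a 21×14 matrix over Z this has rank 13, with invariant factors (1,1,1,1,1,1,1,1,1,1,1,1,1).

Now H_k = ker ∂_k / im ∂_{k+1}, so:

  H_0: rank C_0 − rank ∂_1 = 7 − 6 = 1, and the invariant factors of ∂_1 are all 1, so H_0 ≅ Z.
  H_1: rank ker ∂_1 − rank ∂_2 = (21 − 6) − 13 = 2, and the invariant factors of ∂_2 are all 1, so H_1 ≅ Z^2.
  H_2: rank ker ∂_2 − rank ∂_3 = (14 − 13) − 0 = 1, and there is no ∂_3, so H_2 ≅ Z.

(K is a triangulation of the torus T^2.)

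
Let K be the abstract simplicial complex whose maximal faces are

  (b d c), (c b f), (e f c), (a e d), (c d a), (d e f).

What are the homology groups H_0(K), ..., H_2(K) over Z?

H_0 = Z,  H_1 = Z,  H_2 = 0.

K has 6 vertices, 12 edges, 6 triangles.
rank ∂_0 = 0, rank ∂_1 = 5 ⇒ b_0 = 6 − 0 − 5 = 1; all invariant factors of ∂_1 are 1 so no torsion. So H_0 = Z.
rank ∂_1 = 5, rank ∂_2 = 6 ⇒ b_1 = 12 − 5 − 6 = 1; all invariant factors of ∂_2 are 1 so no torsion. So H_1 = Z.
rank ∂_2 = 6, rank ∂_3 = 0 ⇒ b_2 = 6 − 6 − 0 = 0. So H_2 = 0.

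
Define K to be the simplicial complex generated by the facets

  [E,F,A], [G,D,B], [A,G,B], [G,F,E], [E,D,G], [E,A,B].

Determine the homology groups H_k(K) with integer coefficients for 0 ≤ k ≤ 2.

H_0 ≅ Z,  H_1 ≅ Z,  H_2 = 0.

Take the total order A < B < D < E < F < G on the vertex set. Then K (dimension 2) consists of the simplices:

  0-simplices (6): A, B, D, E, F, G
  1-simplices (12): AB, AE, AF, AG, BD, BE, BG, DE, DG, EF, EG, FG
  2-simplices (6): ABE, ABG, AEF, BDG, DEG, EFG

so the chain groups are C_0 ≅ Z^6, C_1 ≅ Z^12, C_2 ≅ Z^6.

Boundary ∂_1: C_1 → C_0 maps an edge to its endpoints' difference, ∂[p,q] = q − p. For instance
  ∂AF = F − A.
As a 6×12 matrix over Z this has rank 5, with invariant factors (1,1,1,1,1).

Boundary ∂_2: C_2 → C_1 maps a triangle to the signed sum of its edges. For instance
  ∂EFG = FG − EG + EF,
  ∂BDG = DG − BG + BD.
As a 12×6 matrix over Z this has rank 6, with invariant factors (1,1,1,1,1,1).

Now H_k = ker ∂_k / im ∂_{k+1}, so:

  H_0: rank C_0 − rank ∂_1 = 6 − 5 = 1, and the invariant factors of ∂_1 are all 1, so H_0 ≅ Z.
  H_1: rank ker ∂_1 − rank ∂_2 = (12 − 5) − 6 = 1, and the invariant factors of ∂_2 are all 1, so H_1 ≅ Z.
  H_2: rank ker ∂_2 − rank ∂_3 = (6 − 6) − 0 = 0, and there is no ∂_3, so H_2 ≅ 0.

As a check, the Euler characteristic is 6 − 12 + 6 = 0, which agrees with 1 − 1 + 0 = 0.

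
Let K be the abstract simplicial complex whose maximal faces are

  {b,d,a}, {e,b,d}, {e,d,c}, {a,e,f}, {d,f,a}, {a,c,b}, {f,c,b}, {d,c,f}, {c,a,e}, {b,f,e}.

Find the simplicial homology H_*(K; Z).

H_0 ≅ Z,  H_1 ≅ Z/2Z,  H_2 = 0.

Take the total order a < b < c < d < e < f on the vertex set. Then K (dimension 2) consists of the simplices:

  0-simplices (6): a, b, c, d, e, f
  1-simplices (15): ab, ac, ad, ae, af, bc, bd, be, bf, cd, ce, cf, de, df, ef
  2-simplices (10): abc, abd, ace, adf, aef, bcf, bde, bef, cde, cdf

so the chain groups are C_0 ≅ Z^6, C_1 ≅ Z^15, C_2 ≅ Z^10.

Boundary ∂_1: C_1 → C_0 maps an edge to its endpoints' difference, ∂[p,q] = q − p. For instance
  ∂ae = e − a.
The 6×15 boundary matrix has rank 5 and Smith normal form diag(1,1,1,1,1).

Boundary ∂_2: C_2 → C_1 maps a triangle to the signed sum of its edges. For instance
  ∂bef = ef − bf + be,
  ∂abd = bd − ad + ab.
As a 15×10 matrix over Z this has rank 10, with invariant factors (1,1,1,1,1,1,1,1,1,2).

Now H_k = ker ∂_k / im ∂_{k+1}, so:

  H_0: rank C_0 − rank ∂_1 = 6 − 5 = 1, and the invariant factors of ∂_1 are all 1, so H_0 = Z.
  H_1: rank ker ∂_1 − rank ∂_2 = (15 − 5) − 10 = 0, and ∂_2 has invariant factor 2 > 1, so H_1 = Z/2Z.
  H_2: rank ker ∂_2 − rank ∂_3 = (10 − 10) − 0 = 0, and there is no ∂_3, so H_2 = 0.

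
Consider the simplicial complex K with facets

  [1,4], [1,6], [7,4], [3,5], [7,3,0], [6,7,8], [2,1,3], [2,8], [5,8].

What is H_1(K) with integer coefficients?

H_1 = Z^4.

We work with the vertex ordering 0 < 1 < 2 < 3 < 4 < 5 < 6 < 7 < 8. The simplices of K, each written with vertices in increasing order, are:

  0-simplices (9): [0], [1], [2], [3], [4], [5], [6], [7], [8]
  1-simplices (15): [0,3], [0,7], [1,2], [1,3], [1,4], [1,6], [2,3], [2,8], [3,5], [3,7], [4,7], [5,8], [6,7], [6,8], [7,8]
  2-simplices (3): [0,3,7], [1,2,3], [6,7,8]

giving chain groups C_0 ≅ Z^9, C_1 ≅ Z^15, C_2 ≅ Z^3.

The boundary map ∂_1: C_1 → C_0 is given by ∂[p,q] = [q] − [p].
This gives a 9×15 integer matrix of rank 8; reducing to Smith normal form yields diagonal entries (1,1,1,1,1,1,1,1).

∂_2: C_2 → C_1 maps a triangle to the signed sum of its edges. For instance
  ∂[1,2,3] = [2,3] − [1,3] + [1,2],
  ∂[0,3,7] = [3,7] − [0,7] + [0,3].
As a 15×3 matrix over Z this has rank 3, with invariant factors (1,1,1).

Reading off H_k = ker ∂_k / im ∂_{k+1}:

  H_1: rank ker ∂_1 − rank ∂_2 = (15 − 8) − 3 = 4, and the invariant factors of ∂_2 are all 1, so H_1 = Z^4.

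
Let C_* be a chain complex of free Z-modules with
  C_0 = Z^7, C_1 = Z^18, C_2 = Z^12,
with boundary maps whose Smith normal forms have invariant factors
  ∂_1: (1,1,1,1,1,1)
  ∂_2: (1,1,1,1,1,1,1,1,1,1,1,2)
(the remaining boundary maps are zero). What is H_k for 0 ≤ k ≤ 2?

H_0 = Z,  H_1 = Z/2,  H_2 = 0.

H_0: b_0 = 7 − 0 − 6 = 1; torsion from ∂_1 factors > 1: none. So H_0 = Z.
H_1: b_1 = 18 − 6 − 12 = 0; torsion from ∂_2 factors > 1: [2]. So H_1 = Z/2.
H_2: b_2 = 12 − 12 − 0 = 0; torsion from ∂_3 factors > 1: none. So H_2 = 0.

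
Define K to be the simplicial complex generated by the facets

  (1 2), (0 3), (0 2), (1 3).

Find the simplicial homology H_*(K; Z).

Fix the vertex order 0 < 1 < 2 < 3 and write every simplex with vertices in increasing order. Then dim K = 1 and the simplices of K are:

  0-simplices (4): [0], [1], [2], [3]
  1-simplices (4): [0,2], [0,3], [1,2], [1,3]

so the chain groups are C_0 ≅ Z^4, C_1 ≅ Z^4.

Boundary ∂_1: C_1 → C_0 is given by ∂[p,q] = [q] − [p]. For instance
  ∂[1,2] = [2] − [1].
The resulting 4×4 matrix has rank 3, and its Smith normal form has invariant factors (1,1,1).

Now H_k = ker ∂_k / im ∂_{k+1}, so:

  H_0: rank C_0 − rank ∂_1 = 4 − 3 = 1, and the invariant factors of ∂_1 are all 1, so H_0 = Z.
  H_1: rank ker ∂_1 − rank ∂_2 = (4 − 3) − 0 = 1, and there is no ∂_2, so H_1 = Z.

H_0 ≅ Z,  H_1 ≅ Z.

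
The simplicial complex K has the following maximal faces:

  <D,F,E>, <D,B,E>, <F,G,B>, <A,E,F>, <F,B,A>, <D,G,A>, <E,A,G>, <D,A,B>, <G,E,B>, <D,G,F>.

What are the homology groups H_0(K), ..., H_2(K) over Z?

H_0 ≅ Z,  H_1 ≅ Z/2,  H_2 = 0.

K has 6 vertices, 15 edges, 10 triangles.
rank ∂_0 = 0, rank ∂_1 = 5 ⇒ b_0 = 6 − 0 − 5 = 1; all invariant factors of ∂_1 are 1 so no torsion. So H_0 ≅ Z.
rank ∂_1 = 5, rank ∂_2 = 10 ⇒ b_1 = 15 − 5 − 10 = 0; ∂_2 has invariant factor(s) [2] giving torsion. So H_1 ≅ Z/2.
rank ∂_2 = 10, rank ∂_3 = 0 ⇒ b_2 = 10 − 10 − 0 = 0. So H_2 ≅ 0.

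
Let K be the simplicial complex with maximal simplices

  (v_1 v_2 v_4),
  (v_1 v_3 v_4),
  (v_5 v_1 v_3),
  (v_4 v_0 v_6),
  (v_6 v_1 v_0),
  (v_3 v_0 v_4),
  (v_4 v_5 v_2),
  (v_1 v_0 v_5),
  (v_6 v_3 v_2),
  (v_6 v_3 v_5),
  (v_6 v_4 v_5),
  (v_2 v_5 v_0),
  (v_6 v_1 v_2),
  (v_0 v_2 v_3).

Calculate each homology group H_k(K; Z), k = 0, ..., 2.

H_0 = Z,  H_1 = Z^2,  H_2 = Z.

Order the vertices as v_0 < v_1 < v_2 < v_3 < v_4 < v_5 < v_6. Listing each simplex with vertices in this order, K has dimension 2 with simplices:

  0-simplices (7): [v_0], [v_1], [v_2], [v_3], [v_4], [v_5], [v_6]
  1-simplices (21): (21 of them)
  2-simplices (14): (14 of them)

Hence C_0 ≅ Z^7, C_1 ≅ Z^21, C_2 ≅ Z^14.

Boundary ∂_1: C_1 → C_0 sends each edge [p,q] (with p < q) to q − p.
The resulting 7×21 matrix has rank 6, and its Smith normal form has invariant factors (1,1,1,1,1,1).

∂_2: C_2 → C_1 acts by ∂[p,q,r] = [q,r] − [p,r] + [p,q]. For instance
  ∂[v_0,v_3,v_4] = [v_3,v_4] − [v_0,v_4] + [v_0,v_3],
  ∂[v_1,v_3,v_5] = [v_3,v_5] − [v_1,v_5] + [v_1,v_3].
The 21×14 boundary matrix has rank 13 and Smith normal form diag(1,1,1,1,1,1,1,1,1,1,1,1,1).

From H_k ≅ ker(∂_k) / im(∂_{k+1}) we obtain:

  H_0: rank C_0 − rank ∂_1 = 7 − 6 = 1, and the invariant factors of ∂_1 are all 1, so H_0 ≅ Z.
  H_1: rank ker ∂_1 − rank ∂_2 = (21 − 6) − 13 = 2, and the invariant factors of ∂_2 are all 1, so H_1 ≅ Z^2.
  H_2: rank ker ∂_2 − rank ∂_3 = (14 − 13) − 0 = 1, and there is no ∂_3, so H_2 ≅ Z.

(K is a triangulation of the torus T^2.)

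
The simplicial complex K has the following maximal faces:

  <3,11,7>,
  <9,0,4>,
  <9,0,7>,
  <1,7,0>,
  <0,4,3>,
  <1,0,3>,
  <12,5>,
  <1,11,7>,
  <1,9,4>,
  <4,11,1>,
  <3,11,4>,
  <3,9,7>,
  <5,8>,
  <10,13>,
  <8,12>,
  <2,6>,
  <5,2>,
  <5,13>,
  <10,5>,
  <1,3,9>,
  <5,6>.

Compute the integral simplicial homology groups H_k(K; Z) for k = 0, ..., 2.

H_0 ≅ Z^2,  H_1 ≅ Z^3 × Z/2,  H_2 = 0.

Fix the vertex order 0 < 1 < 2 < 3 < 4 < 5 < 6 < 7 < 8 < 9 < 10 < 11 < 12 < 13 and write every simplex with vertices in increasing order. Then dim K = 2 and the simplices of K are:

  0-simplices (14): [0], [1], [2], [3], [4], [5], [6], [7], [8], [9], [10], [11], [12], [13]
  1-simplices (27): (27 of them)
  2-simplices (12): [0,1,3], [0,1,7], [0,3,4], [0,4,9], [0,7,9], [1,3,9], [1,4,9], [1,4,11], [1,7,11], [3,4,11], [3,7,9], [3,7,11]

giving chain groups C_0 ≅ Z^14, C_1 ≅ Z^27, C_2 ≅ Z^12.

The boundary map ∂_1: C_1 → C_0 is given by ∂[p,q] = [q] − [p].
The 14×27 boundary matrix has rank 12 and Smith normal form diag(1,1,1,1,1,1,1,1,1,1,1,1).

The boundary map ∂_2: C_2 → C_1 sends each 2-simplex [p,q,r] to [q,r] − [p,r] + [p,q]. For instance
  ∂[0,1,7] = [1,7] − [0,7] + [0,1],
  ∂[1,4,11] = [4,11] − [1,11] + [1,4].
This gives a 27×12 integer matrix of rank 12; reducing to Smith normal form yields diagonal entries (1,1,1,1,1,1,1,1,1,1,1,2).

From H_k ≅ ker(∂_k) / im(∂_{k+1}) we obtain:

  H_0: rank C_0 − rank ∂_1 = 14 − 12 = 2, and the invariant factors of ∂_1 are all 1, so H_0 ≅ Z^2.
  H_1: rank ker ∂_1 − rank ∂_2 = (27 − 12) − 12 = 3, and ∂_2 has invariant factor 2 > 1, so H_1 ≅ Z^3 × Z/2.
  H_2: rank ker ∂_2 − rank ∂_3 = (12 − 12) − 0 = 0, and there is no ∂_3, so H_2 ≅ 0.

As a check, the Euler characteristic is 14 − 27 + 12 = -1, which agrees with 2 − 3 + 0 = -1.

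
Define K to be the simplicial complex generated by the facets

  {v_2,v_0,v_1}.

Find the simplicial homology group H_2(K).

Fix the vertex order v_0 < v_1 < v_2 and write every simplex with vertices in increasing order. Then dim K = 2 and the simplices of K are:

  0-simplices (3): [v_0], [v_1], [v_2]
  1-simplices (3): [v_0,v_1], [v_0,v_2], [v_1,v_2]
  2-simplices (1): [v_0,v_1,v_2]

giving chain groups C_0 ≅ Z^3, C_1 ≅ Z^3, C_2 ≅ Z^1.

Boundary ∂_1: C_1 → C_0 is given by ∂[p,q] = [q] − [p]. For instance
  ∂[v_1,v_2] = [v_2] − [v_1].
The resulting 3×3 matrix has rank 2, and its Smith normal form has invariant factors (1,1).

Boundary ∂_2: C_2 → C_1 maps a triangle to the signed sum of its edges. For instance
  ∂[v_0,v_1,v_2] = [v_1,v_2] − [v_0,v_2] + [v_0,v_1].
The resulting 3×1 matrix has rank 1, and its Smith normal form has invariant factors (1).

Computing H_k = (kernel of ∂_k) / (image of ∂_{k+1}):

  H_2: rank ker ∂_2 − rank ∂_3 = (1 − 1) − 0 = 0, and there is no ∂_3, so H_2 = 0.

H_2 = 0.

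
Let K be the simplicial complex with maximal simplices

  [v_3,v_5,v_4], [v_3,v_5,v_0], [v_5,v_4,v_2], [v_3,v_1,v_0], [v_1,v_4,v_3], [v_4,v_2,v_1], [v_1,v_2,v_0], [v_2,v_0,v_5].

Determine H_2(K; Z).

H_2 = Z.

Order the vertices as v_0 < v_1 < v_2 < v_3 < v_4 < v_5. Listing each simplex with vertices in this order, K has dimension 2 with simplices:

  0-simplices (6): [v_0], [v_1], [v_2], [v_3], [v_4], [v_5]
  1-simplices (12): [v_0,v_1], [v_0,v_2], [v_0,v_3], [v_0,v_5], [v_1,v_2], [v_1,v_3], [v_1,v_4], [v_2,v_4], [v_2,v_5], [v_3,v_4], [v_3,v_5], [v_4,v_5]
  2-simplices (8): [v_0,v_1,v_2], [v_0,v_1,v_3], [v_0,v_2,v_5], [v_0,v_3,v_5], [v_1,v_2,v_4], [v_1,v_3,v_4], [v_2,v_4,v_5], [v_3,v_4,v_5]

so the chain groups are C_0 ≅ Z^6, C_1 ≅ Z^12, C_2 ≅ Z^8.

∂_1: C_1 → C_0 is given by ∂[p,q] = [q] − [p]. For instance
  ∂[v_1,v_4] = [v_4] − [v_1].
This gives a 6×12 integer matrix of rank 5; reducing to Smith normal form yields diagonal entries (1,1,1,1,1).

Boundary ∂_2: C_2 → C_1 maps a triangle to the signed sum of its edges. For instance
  ∂[v_1,v_2,v_4] = [v_2,v_4] − [v_1,v_4] + [v_1,v_2],
  ∂[v_0,v_1,v_2] = [v_1,v_2] − [v_0,v_2] + [v_0,v_1].
As a 12×8 matrix over Z this has rank 7, with invariant factors (1,1,1,1,1,1,1).

Computing H_k = (kernel of ∂_k) / (image of ∂_{k+1}):

  H_2: rank ker ∂_2 − rank ∂_3 = (8 − 7) − 0 = 1, and there is no ∂_3, so H_2 = Z.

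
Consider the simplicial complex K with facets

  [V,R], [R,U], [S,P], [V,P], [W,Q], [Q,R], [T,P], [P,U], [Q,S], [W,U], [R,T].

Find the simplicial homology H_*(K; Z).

H_0 ≅ Z,  H_1 ≅ Z^4.

Take the total order P < Q < R < S < T < U < V < W on the vertex set. Then K (dimension 1) consists of the simplices:

  0-simplices (8): P, Q, R, S, T, U, V, W
  1-simplices (11): PS, PT, PU, PV, QR, QS, QW, RT, RU, RV, UW

so the chain groups are C_0 ≅ Z^8, C_1 ≅ Z^11.

∂_1: C_1 → C_0 is given by ∂[p,q] = [q] − [p]. For instance
  ∂RU = U − R.
As a 8×11 matrix over Z this has rank 7, with invariant factors (1,1,1,1,1,1,1).

From H_k ≅ ker(∂_k) / im(∂_{k+1}) we obtain:

  H_0: rank C_0 − rank ∂_1 = 8 − 7 = 1, and the invariant factors of ∂_1 are all 1, so H_0 = Z.
  H_1: rank ker ∂_1 − rank ∂_2 = (11 − 7) − 0 = 4, and there is no ∂_2, so H_1 = Z^4.

As a check, the Euler characteristic is 8 − 11 = -3, which agrees with 1 − 4 = -3.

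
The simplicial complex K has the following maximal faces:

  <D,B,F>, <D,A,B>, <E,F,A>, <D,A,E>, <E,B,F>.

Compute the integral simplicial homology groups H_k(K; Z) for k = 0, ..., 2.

Fix the vertex order A < B < D < E < F and write every simplex with vertices in increasing order. Then dim K = 2 and the simplices of K are:

  0-simplices (5): A, B, D, E, F
  1-simplices (10): AB, AD, AE, AF, BD, BE, BF, DE, DF, EF
  2-simplices (5): ABD, ADE, AEF, BDF, BEF

giving chain groups C_0 ≅ Z^5, C_1 ≅ Z^10, C_2 ≅ Z^5.

∂_1: C_1 → C_0 is given by ∂[p,q] = [q] − [p]. For instance
  ∂AF = F − A.
The resulting 5×10 matrix has rank 4, and its Smith normal form has invariant factors (1,1,1,1).

∂_2: C_2 → C_1 acts by ∂[p,q,r] = [q,r] − [p,r] + [p,q]. For instance
  ∂ABD = BD − AD + AB,
  ∂AEF = EF − AF + AE.
The 10×5 boundary matrix has rank 5 and Smith normal form diag(1,1,1,1,1).

Reading off H_k = ker ∂_k / im ∂_{k+1}:

  H_0: rank C_0 − rank ∂_1 = 5 − 4 = 1, and the invariant factors of ∂_1 are all 1, so H_0 ≅ Z.
  H_1: rank ker ∂_1 − rank ∂_2 = (10 − 4) − 5 = 1, and the invariant factors of ∂_2 are all 1, so H_1 ≅ Z.
  H_2: rank ker ∂_2 − rank ∂_3 = (5 − 5) − 0 = 0, and there is no ∂_3, so H_2 ≅ 0.

As a check, the Euler characteristic is 5 − 10 + 5 = 0, which agrees with 1 − 1 + 0 = 0.
(K is a triangulation of the Möbius band.)

H_0 = Z,  H_1 = Z,  H_2 = 0.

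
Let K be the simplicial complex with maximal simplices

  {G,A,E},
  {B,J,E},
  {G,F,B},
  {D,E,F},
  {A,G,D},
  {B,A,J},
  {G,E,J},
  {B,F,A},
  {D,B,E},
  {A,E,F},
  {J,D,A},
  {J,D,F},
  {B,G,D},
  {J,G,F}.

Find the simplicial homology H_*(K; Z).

We work with the vertex ordering A < B < D < E < F < G < J. The simplices of K, each written with vertices in increasing order, are:

  0-simplices (7): A, B, D, E, F, G, J
  1-simplices (21): AB, AD, AE, AF, AG, AJ, BD, BE, BF, BG, BJ, DE, DF, DG, DJ, EF, EG, EJ, FG, FJ, GJ
  2-simplices (14): ABF, ABJ, ADG, ADJ, AEF, AEG, BDE, BDG, BEJ, BFG, DEF, DFJ, EGJ, FGJ

giving chain groups C_0 ≅ Z^7, C_1 ≅ Z^21, C_2 ≅ Z^14.

Boundary ∂_1: C_1 → C_0 maps an edge to its endpoints' difference, ∂[p,q] = q − p. For instance
  ∂BF = F − B.
This gives a 7×21 integer matrix of rank 6; reducing to Smith normal form yields diagonal entries (1,1,1,1,1,1).

The boundary map ∂_2: C_2 → C_1 maps a triangle to the signed sum of its edges. For instance
  ∂EGJ = GJ − EJ + EG,
  ∂FGJ = GJ − FJ + FG.
As a 21×14 matrix over Z this has rank 13, with invariant factors (1,1,1,1,1,1,1,1,1,1,1,1,1).

Computing H_k = (kernel of ∂_k) / (image of ∂_{k+1}):

  H_0: rank C_0 − rank ∂_1 = 7 − 6 = 1, and the invariant factors of ∂_1 are all 1, so H_0 ≅ Z.
  H_1: rank ker ∂_1 − rank ∂_2 = (21 − 6) − 13 = 2, and the invariant factors of ∂_2 are all 1, so H_1 ≅ Z^2.
  H_2: rank ker ∂_2 − rank ∂_3 = (14 − 13) − 0 = 1, and there is no ∂_3, so H_2 ≅ Z.

H_0 = Z,  H_1 = Z^2,  H_2 = Z.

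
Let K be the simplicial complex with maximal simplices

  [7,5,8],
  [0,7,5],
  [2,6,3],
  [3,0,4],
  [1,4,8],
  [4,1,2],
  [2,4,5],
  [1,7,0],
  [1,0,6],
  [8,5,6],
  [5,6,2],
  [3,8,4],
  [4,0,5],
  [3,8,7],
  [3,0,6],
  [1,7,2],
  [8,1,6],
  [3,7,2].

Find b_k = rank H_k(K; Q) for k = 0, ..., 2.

b_0 = 1, b_1 = 2, b_2 = 1.

We work with the vertex ordering 0 < 1 < 2 < 3 < 4 < 5 < 6 < 7 < 8. The simplices of K, each written with vertices in increasing order, are:

  0-simplices (9): [0], [1], [2], [3], [4], [5], [6], [7], [8]
  1-simplices (27): (27 of them)
  2-simplices (18): [0,1,6], [0,1,7], [0,3,4], [0,3,6], [0,4,5], [0,5,7], [1,2,4], [1,2,7], [1,4,8], [1,6,8], [2,3,6], [2,3,7], [2,4,5], [2,5,6], [3,4,8], [3,7,8], [5,6,8], [5,7,8]

giving chain groups C_0 ≅ Z^9, C_1 ≅ Z^27, C_2 ≅ Z^18.

The boundary map ∂_1: C_1 → C_0 sends each edge [p,q] (with p < q) to q − p. For instance
  ∂[5,8] = [8] − [5].
The 9×27 boundary matrix has rank 8 and Smith normal form diag(1,1,1,1,1,1,1,1).

The boundary map ∂_2: C_2 → C_1 acts by ∂[p,q,r] = [q,r] − [p,r] + [p,q]. For instance
  ∂[5,6,8] = [6,8] − [5,8] + [5,6],
  ∂[2,5,6] = [5,6] − [2,6] + [2,5].
As a 27×18 matrix over Z this has rank 17, with invariant factors (1,1,1,1,1,1,1,1,1,1,1,1,1,1,1,1,1).

Now H_k = ker ∂_k / im ∂_{k+1}, so:

  H_0: rank C_0 − rank ∂_1 = 9 − 8 = 1, and the invariant factors of ∂_1 are all 1, so H_0 ≅ Z.
  H_1: rank ker ∂_1 − rank ∂_2 = (27 − 8) − 17 = 2, and the invariant factors of ∂_2 are all 1, so H_1 ≅ Z^2.
  H_2: rank ker ∂_2 − rank ∂_3 = (18 − 17) − 0 = 1, and there is no ∂_3, so H_2 ≅ Z.

Hence the Betti numbers are b_0 = 1, b_1 = 2, b_2 = 1.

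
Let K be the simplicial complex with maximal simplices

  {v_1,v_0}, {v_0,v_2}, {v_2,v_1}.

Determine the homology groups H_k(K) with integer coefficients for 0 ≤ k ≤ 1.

H_0 = Z,  H_1 = Z.

Fix the vertex order v_0 < v_1 < v_2 and write every simplex with vertices in increasing order. Then dim K = 1 and the simplices of K are:

  0-simplices (3): [v_0], [v_1], [v_2]
  1-simplices (3): [v_0,v_1], [v_0,v_2], [v_1,v_2]

Hence C_0 ≅ Z^3, C_1 ≅ Z^3.

The boundary map ∂_1: C_1 → C_0 maps an edge to its endpoints' difference, ∂[p,q] = q − p. For instance
  ∂[v_0,v_1] = [v_1] − [v_0].
The 3×3 boundary matrix has rank 2 and Smith normal form diag(1,1).

Reading off H_k = ker ∂_k / im ∂_{k+1}:

  H_0: rank C_0 − rank ∂_1 = 3 − 2 = 1, and the invariant factors of ∂_1 are all 1, so H_0 = Z.
  H_1: rank ker ∂_1 − rank ∂_2 = (3 − 2) − 0 = 1, and there is no ∂_2, so H_1 = Z.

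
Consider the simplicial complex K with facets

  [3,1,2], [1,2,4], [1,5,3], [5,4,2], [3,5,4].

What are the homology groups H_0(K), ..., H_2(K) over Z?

Fix the vertex order 1 < 2 < 3 < 4 < 5 and write every simplex with vertices in increasing order. Then dim K = 2 and the simplices of K are:

  0-simplices (5): [1], [2], [3], [4], [5]
  1-simplices (10): [1,2], [1,3], [1,4], [1,5], [2,3], [2,4], [2,5], [3,4], [3,5], [4,5]
  2-simplices (5): [1,2,3], [1,2,4], [1,3,5], [2,4,5], [3,4,5]

Hence C_0 ≅ Z^5, C_1 ≅ Z^10, C_2 ≅ Z^5.

∂_1: C_1 → C_0 sends each edge [p,q] (with p < q) to q − p. For instance
  ∂[2,5] = [5] − [2].
The resulting 5×10 matrix has rank 4, and its Smith normal form has invariant factors (1,1,1,1).

The boundary map ∂_2: C_2 → C_1 acts by ∂[p,q,r] = [q,r] − [p,r] + [p,q]. For instance
  ∂[3,4,5] = [4,5] − [3,5] + [3,4],
  ∂[1,2,3] = [2,3] − [1,3] + [1,2].
This gives a 10×5 integer matrix of rank 5; reducing to Smith normal form yields diagonal entries (1,1,1,1,1).

Computing H_k = (kernel of ∂_k) / (image of ∂_{k+1}):

  H_0: rank C_0 − rank ∂_1 = 5 − 4 = 1, and the invariant factors of ∂_1 are all 1, so H_0 = Z.
  H_1: rank ker ∂_1 − rank ∂_2 = (10 − 4) − 5 = 1, and the invariant factors of ∂_2 are all 1, so H_1 = Z.
  H_2: rank ker ∂_2 − rank ∂_3 = (5 − 5) − 0 = 0, and there is no ∂_3, so H_2 = 0.

As a check, the Euler characteristic is 5 − 10 + 5 = 0, which agrees with 1 − 1 + 0 = 0.

H_0 = Z,  H_1 = Z,  H_2 = 0.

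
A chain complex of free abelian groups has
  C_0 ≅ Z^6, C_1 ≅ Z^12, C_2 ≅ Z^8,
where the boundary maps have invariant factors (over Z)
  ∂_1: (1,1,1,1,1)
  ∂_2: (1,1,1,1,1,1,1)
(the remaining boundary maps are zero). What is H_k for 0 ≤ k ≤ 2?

H_0: b_0 = 6 − 0 − 5 = 1; torsion from ∂_1 factors > 1: none. So H_0 ≅ Z.
H_1: b_1 = 12 − 5 − 7 = 0; torsion from ∂_2 factors > 1: none. So H_1 ≅ 0.
H_2: b_2 = 8 − 7 − 0 = 1; torsion from ∂_3 factors > 1: none. So H_2 ≅ Z.

H_0 ≅ Z,  H_1 = 0,  H_2 ≅ Z.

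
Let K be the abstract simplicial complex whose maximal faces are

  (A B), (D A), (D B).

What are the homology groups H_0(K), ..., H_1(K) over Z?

H_0 = Z,  H_1 = Z.

We work with the vertex ordering A < B < D. The simplices of K, each written with vertices in increasing order, are:

  0-simplices (3): A, B, D
  1-simplices (3): AB, AD, BD

giving chain groups C_0 ≅ Z^3, C_1 ≅ Z^3.

Boundary ∂_1: C_1 → C_0 sends each edge [p,q] (with p < q) to q − p. For instance
  ∂AD = D − A.
The resulting 3×3 matrix has rank 2, and its Smith normal form has invariant factors (1,1).

Now H_k = ker ∂_k / im ∂_{k+1}, so:

  H_0: rank C_0 − rank ∂_1 = 3 − 2 = 1, and the invariant factors of ∂_1 are all 1, so H_0 ≅ Z.
  H_1: rank ker ∂_1 − rank ∂_2 = (3 − 2) − 0 = 1, and there is no ∂_2, so H_1 ≅ Z.

(K is a triangulation of the circle S^1.)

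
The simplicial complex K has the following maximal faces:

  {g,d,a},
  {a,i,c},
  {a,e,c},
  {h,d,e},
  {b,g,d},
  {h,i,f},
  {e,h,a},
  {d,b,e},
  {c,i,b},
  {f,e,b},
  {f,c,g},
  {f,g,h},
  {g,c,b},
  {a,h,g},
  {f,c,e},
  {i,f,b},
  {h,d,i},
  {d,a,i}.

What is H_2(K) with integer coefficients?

Fix the vertex order a < b < c < d < e < f < g < h < i and write every simplex with vertices in increasing order. Then dim K = 2 and the simplices of K are:

  0-simplices (9): a, b, c, d, e, f, g, h, i
  1-simplices (27): ac, ad, ae, ag, ah, ai, bc, bd, be, bf, bg, bi, ce, cf, cg, ci, de, dg, dh, di, ef, eh, fg, fh, fi, gh, hi
  2-simplices (18): ace, aci, adg, adi, aeh, agh, bcg, bci, bde, bdg, bef, bfi, cef, cfg, deh, dhi, fgh, fhi

so the chain groups are C_0 ≅ Z^9, C_1 ≅ Z^27, C_2 ≅ Z^18.

The boundary map ∂_1: C_1 → C_0 is given by ∂[p,q] = [q] − [p].
The 9×27 boundary matrix has rank 8 and Smith normal form diag(1,1,1,1,1,1,1,1).

∂_2: C_2 → C_1 sends each 2-simplex [p,q,r] to [q,r] − [p,r] + [p,q]. For instance
  ∂agh = gh − ah + ag,
  ∂adg = dg − ag + ad.
The 27×18 boundary matrix has rank 18 and Smith normal form diag(1,1,1,1,1,1,1,1,1,1,1,1,1,1,1,1,1,2).

Computing H_k = (kernel of ∂_k) / (image of ∂_{k+1}):

  H_2: rank ker ∂_2 − rank ∂_3 = (18 − 18) − 0 = 0, and there is no ∂_3, so H_2 = 0.

H_2 ≅ 0.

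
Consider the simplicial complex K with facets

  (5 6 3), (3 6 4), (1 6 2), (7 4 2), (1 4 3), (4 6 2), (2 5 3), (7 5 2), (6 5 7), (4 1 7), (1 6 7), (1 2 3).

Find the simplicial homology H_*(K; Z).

H_0 ≅ Z,  H_1 ≅ Z/2Z,  H_2 = 0.

Take the total order 1 < 2 < 3 < 4 < 5 < 6 < 7 on the vertex set. Then K (dimension 2) consists of the simplices:

  0-simplices (7): [1], [2], [3], [4], [5], [6], [7]
  1-simplices (18): [1,2], [1,3], [1,4], [1,6], [1,7], [2,3], [2,4], [2,5], [2,6], [2,7], [3,4], [3,5], [3,6], [4,6], [4,7], [5,6], [5,7], [6,7]
  2-simplices (12): [1,2,3], [1,2,6], [1,3,4], [1,4,7], [1,6,7], [2,3,5], [2,4,6], [2,4,7], [2,5,7], [3,4,6], [3,5,6], [5,6,7]

giving chain groups C_0 ≅ Z^7, C_1 ≅ Z^18, C_2 ≅ Z^12.

Boundary ∂_1: C_1 → C_0 maps an edge to its endpoints' difference, ∂[p,q] = q − p. For instance
  ∂[1,4] = [4] − [1].
The 7×18 boundary matrix has rank 6 and Smith normal form diag(1,1,1,1,1,1).

Boundary ∂_2: C_2 → C_1 acts by ∂[p,q,r] = [q,r] − [p,r] + [p,q]. For instance
  ∂[2,3,5] = [3,5] − [2,5] + [2,3],
  ∂[5,6,7] = [6,7] − [5,7] + [5,6].
The resulting 18×12 matrix has rank 12, and its Smith normal form has invariant factors (1,1,1,1,1,1,1,1,1,1,1,2).

Reading off H_k = ker ∂_k / im ∂_{k+1}:

  H_0: rank C_0 − rank ∂_1 = 7 − 6 = 1, and the invariant factors of ∂_1 are all 1, so H_0 = Z.
  H_1: rank ker ∂_1 − rank ∂_2 = (18 − 6) − 12 = 0, and ∂_2 has invariant factor 2 > 1, so H_1 = Z/2Z.
  H_2: rank ker ∂_2 − rank ∂_3 = (12 − 12) − 0 = 0, and there is no ∂_3, so H_2 = 0.

(K is a triangulation of the real projective plane RP^2.)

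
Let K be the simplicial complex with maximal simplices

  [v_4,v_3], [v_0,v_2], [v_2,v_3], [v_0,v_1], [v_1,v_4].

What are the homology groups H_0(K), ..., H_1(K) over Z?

H_0 = Z,  H_1 = Z.

Fix the vertex order v_0 < v_1 < v_2 < v_3 < v_4 and write every simplex with vertices in increasing order. Then dim K = 1 and the simplices of K are:

  0-simplices (5): [v_0], [v_1], [v_2], [v_3], [v_4]
  1-simplices (5): [v_0,v_1], [v_0,v_2], [v_1,v_4], [v_2,v_3], [v_3,v_4]

giving chain groups C_0 ≅ Z^5, C_1 ≅ Z^5.

The boundary map ∂_1: C_1 → C_0 sends each edge [p,q] (with p < q) to q − p. For instance
  ∂[v_2,v_3] = [v_3] − [v_2].
As a 5×5 matrix over Z this has rank 4, with invariant factors (1,1,1,1).

From H_k ≅ ker(∂_k) / im(∂_{k+1}) we obtain:

  H_0: rank C_0 − rank ∂_1 = 5 − 4 = 1, and the invariant factors of ∂_1 are all 1, so H_0 = Z.
  H_1: rank ker ∂_1 − rank ∂_2 = (5 − 4) − 0 = 1, and there is no ∂_2, so H_1 = Z.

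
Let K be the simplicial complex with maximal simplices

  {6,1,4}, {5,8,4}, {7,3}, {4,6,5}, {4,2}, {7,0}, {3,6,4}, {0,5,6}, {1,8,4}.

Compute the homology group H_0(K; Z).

H_0 ≅ Z.

Fix the vertex order 0 < 1 < 2 < 3 < 4 < 5 < 6 < 7 < 8 and write every simplex with vertices in increasing order. Then dim K = 2 and the simplices of K are:

  0-simplices (9): [0], [1], [2], [3], [4], [5], [6], [7], [8]
  1-simplices (15): [0,5], [0,6], [0,7], [1,4], [1,6], [1,8], [2,4], [3,4], [3,6], [3,7], [4,5], [4,6], [4,8], [5,6], [5,8]
  2-simplices (6): [0,5,6], [1,4,6], [1,4,8], [3,4,6], [4,5,6], [4,5,8]

Hence C_0 ≅ Z^9, C_1 ≅ Z^15, C_2 ≅ Z^6.

Boundary ∂_1: C_1 → C_0 sends each edge [p,q] (with p < q) to q − p.
The resulting 9×15 matrix has rank 8, and its Smith normal form has invariant factors (1,1,1,1,1,1,1,1).

The boundary map ∂_2: C_2 → C_1 maps a triangle to the signed sum of its edges. For instance
  ∂[4,5,8] = [5,8] − [4,8] + [4,5],
  ∂[3,4,6] = [4,6] − [3,6] + [3,4].
This gives a 15×6 integer matrix of rank 6; reducing to Smith normal form yields diagonal entries (1,1,1,1,1,1).

From H_k ≅ ker(∂_k) / im(∂_{k+1}) we obtain:

  H_0: rank C_0 − rank ∂_1 = 9 − 8 = 1, and the invariant factors of ∂_1 are all 1, so H_0 ≅ Z.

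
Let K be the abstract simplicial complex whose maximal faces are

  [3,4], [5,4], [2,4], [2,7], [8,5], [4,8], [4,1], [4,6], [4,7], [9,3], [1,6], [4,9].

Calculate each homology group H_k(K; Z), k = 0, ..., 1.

K has 9 vertices, 12 edges.
rank ∂_0 = 0, rank ∂_1 = 8 ⇒ b_0 = 9 − 0 − 8 = 1; all invariant factors of ∂_1 are 1 so no torsion. So H_0 ≅ Z.
rank ∂_1 = 8, rank ∂_2 = 0 ⇒ b_1 = 12 − 8 − 0 = 4. So H_1 ≅ Z^4.

H_0 = Z,  H_1 = Z^4.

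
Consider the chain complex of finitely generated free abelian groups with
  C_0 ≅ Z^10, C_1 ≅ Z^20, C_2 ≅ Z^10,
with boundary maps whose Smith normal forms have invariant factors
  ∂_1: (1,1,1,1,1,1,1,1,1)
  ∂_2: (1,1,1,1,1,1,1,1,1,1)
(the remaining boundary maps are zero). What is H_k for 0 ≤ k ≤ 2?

H_0 ≅ Z,  H_1 ≅ Z,  H_2 = 0.

H_0: b_0 = 10 − 0 − 9 = 1; torsion from ∂_1 factors > 1: none. So H_0 ≅ Z.
H_1: b_1 = 20 − 9 − 10 = 1; torsion from ∂_2 factors > 1: none. So H_1 ≅ Z.
H_2: b_2 = 10 − 10 − 0 = 0; torsion from ∂_3 factors > 1: none. So H_2 ≅ 0.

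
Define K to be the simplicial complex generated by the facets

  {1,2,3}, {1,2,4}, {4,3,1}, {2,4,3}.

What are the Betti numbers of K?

Order the vertices as 1 < 2 < 3 < 4. Listing each simplex with vertices in this order, K has dimension 2 with simplices:

  0-simplices (4): [1], [2], [3], [4]
  1-simplices (6): [1,2], [1,3], [1,4], [2,3], [2,4], [3,4]
  2-simplices (4): [1,2,3], [1,2,4], [1,3,4], [2,3,4]

Hence C_0 ≅ Z^4, C_1 ≅ Z^6, C_2 ≅ Z^4.

∂_1: C_1 → C_0 maps an edge to its endpoints' difference, ∂[p,q] = q − p.
This gives a 4×6 integer matrix of rank 3; reducing to Smith normal form yields diagonal entries (1,1,1).

∂_2: C_2 → C_1 sends each 2-simplex [p,q,r] to [q,r] − [p,r] + [p,q]. For instance
  ∂[1,3,4] = [3,4] − [1,4] + [1,3],
  ∂[1,2,3] = [2,3] − [1,3] + [1,2].
The resulting 6×4 matrix has rank 3, and its Smith normal form has invariant factors (1,1,1).

Reading off H_k = ker ∂_k / im ∂_{k+1}:

  H_0: rank C_0 − rank ∂_1 = 4 − 3 = 1, and the invariant factors of ∂_1 are all 1, so H_0 ≅ Z.
  H_1: rank ker ∂_1 − rank ∂_2 = (6 − 3) − 3 = 0, and the invariant factors of ∂_2 are all 1, so H_1 ≅ 0.
  H_2: rank ker ∂_2 − rank ∂_3 = (4 − 3) − 0 = 1, and there is no ∂_3, so H_2 ≅ Z.

Hence the Betti numbers are b_0 = 1, b_1 = 0, b_2 = 1.

b_0 = 1, b_1 = 0, b_2 = 1.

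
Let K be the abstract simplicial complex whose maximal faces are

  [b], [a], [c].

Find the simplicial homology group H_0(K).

Order the vertices as a < b < c. Listing each simplex with vertices in this order, K has dimension 0 with simplices:

  0-simplices (3): a, b, c

Hence C_0 ≅ Z^3.

Computing H_k = (kernel of ∂_k) / (image of ∂_{k+1}):

  H_0: rank C_0 − rank ∂_1 = 3 − 0 = 3, and there is no ∂_1, so H_0 ≅ Z^3.

(K is a triangulation of a set of 3 points.)

H_0 = Z^3.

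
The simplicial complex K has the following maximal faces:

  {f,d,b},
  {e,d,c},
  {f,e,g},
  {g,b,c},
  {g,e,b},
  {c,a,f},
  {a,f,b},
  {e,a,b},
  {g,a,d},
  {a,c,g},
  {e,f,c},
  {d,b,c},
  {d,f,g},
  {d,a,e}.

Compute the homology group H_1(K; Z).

H_1 ≅ Z^2.

Take the total order a < b < c < d < e < f < g on the vertex set. Then K (dimension 2) consists of the simplices:

  0-simplices (7): a, b, c, d, e, f, g
  1-simplices (21): ab, ac, ad, ae, af, ag, bc, bd, be, bf, bg, cd, ce, cf, cg, de, df, dg, ef, eg, fg
  2-simplices (14): abe, abf, acf, acg, ade, adg, bcd, bcg, bdf, beg, cde, cef, dfg, efg

giving chain groups C_0 ≅ Z^7, C_1 ≅ Z^21, C_2 ≅ Z^14.

Boundary ∂_1: C_1 → C_0 maps an edge to its endpoints' difference, ∂[p,q] = q − p. For instance
  ∂cg = g − c.
The 7×21 boundary matrix has rank 6 and Smith normal form diag(1,1,1,1,1,1).

The boundary map ∂_2: C_2 → C_1 sends each 2-simplex [p,q,r] to [q,r] − [p,r] + [p,q]. For instance
  ∂bdf = df − bf + bd,
  ∂cde = de − ce + cd.
The 21×14 boundary matrix has rank 13 and Smith normal form diag(1,1,1,1,1,1,1,1,1,1,1,1,1).

Reading off H_k = ker ∂_k / im ∂_{k+1}:

  H_1: rank ker ∂_1 − rank ∂_2 = (21 − 6) − 13 = 2, and the invariant factors of ∂_2 are all 1, so H_1 = Z^2.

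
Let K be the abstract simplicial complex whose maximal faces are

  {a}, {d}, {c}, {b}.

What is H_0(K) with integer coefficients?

K has 4 vertices.
rank ∂_0 = 0, rank ∂_1 = 0 ⇒ b_0 = 4 − 0 − 0 = 4. So H_0 = Z^4.

H_0 = Z^4.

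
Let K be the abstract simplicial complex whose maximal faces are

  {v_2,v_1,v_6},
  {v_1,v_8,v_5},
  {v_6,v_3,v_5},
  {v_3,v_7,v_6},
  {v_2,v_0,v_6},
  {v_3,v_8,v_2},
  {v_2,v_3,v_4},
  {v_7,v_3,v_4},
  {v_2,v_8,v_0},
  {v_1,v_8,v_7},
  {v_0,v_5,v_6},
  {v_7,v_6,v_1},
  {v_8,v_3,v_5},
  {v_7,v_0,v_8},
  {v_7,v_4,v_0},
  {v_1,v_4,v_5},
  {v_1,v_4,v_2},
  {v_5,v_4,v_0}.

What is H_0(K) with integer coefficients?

H_0 = Z.

We work with the vertex ordering v_0 < v_1 < v_2 < v_3 < v_4 < v_5 < v_6 < v_7 < v_8. The simplices of K, each written with vertices in increasing order, are:

  0-simplices (9): [v_0], [v_1], [v_2], [v_3], [v_4], [v_5], [v_6], [v_7], [v_8]
  1-simplices (27): (27 of them)
  2-simplices (18): (18 of them)

giving chain groups C_0 ≅ Z^9, C_1 ≅ Z^27, C_2 ≅ Z^18.

∂_1: C_1 → C_0 is given by ∂[p,q] = [q] − [p].
As a 9×27 matrix over Z this has rank 8, with invariant factors (1,1,1,1,1,1,1,1).

∂_2: C_2 → C_1 maps a triangle to the signed sum of its edges. For instance
  ∂[v_0,v_7,v_8] = [v_7,v_8] − [v_0,v_8] + [v_0,v_7],
  ∂[v_0,v_4,v_7] = [v_4,v_7] − [v_0,v_7] + [v_0,v_4].
The resulting 27×18 matrix has rank 17, and its Smith normal form has invariant factors (1,1,1,1,1,1,1,1,1,1,1,1,1,1,1,1,1).

From H_k ≅ ker(∂_k) / im(∂_{k+1}) we obtain:

  H_0: rank C_0 − rank ∂_1 = 9 − 8 = 1, and the invariant factors of ∂_1 are all 1, so H_0 ≅ Z.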